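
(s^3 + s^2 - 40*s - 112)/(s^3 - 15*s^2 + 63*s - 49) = (s^2 + 8*s + 16)/(s^2 - 8*s + 7)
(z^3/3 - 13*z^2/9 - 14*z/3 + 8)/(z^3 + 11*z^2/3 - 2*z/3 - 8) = (z - 6)/(3*(z + 2))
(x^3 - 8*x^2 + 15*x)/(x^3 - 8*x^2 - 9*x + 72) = x*(x - 5)/(x^2 - 5*x - 24)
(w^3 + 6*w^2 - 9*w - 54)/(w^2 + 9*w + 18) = w - 3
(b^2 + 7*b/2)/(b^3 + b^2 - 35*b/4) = 2/(2*b - 5)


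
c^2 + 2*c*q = c*(c + 2*q)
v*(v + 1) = v^2 + v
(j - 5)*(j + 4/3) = j^2 - 11*j/3 - 20/3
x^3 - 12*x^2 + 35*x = x*(x - 7)*(x - 5)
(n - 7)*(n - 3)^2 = n^3 - 13*n^2 + 51*n - 63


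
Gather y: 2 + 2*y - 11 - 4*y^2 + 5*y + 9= -4*y^2 + 7*y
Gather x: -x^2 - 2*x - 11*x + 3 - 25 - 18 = -x^2 - 13*x - 40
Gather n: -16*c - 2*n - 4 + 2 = -16*c - 2*n - 2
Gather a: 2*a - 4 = 2*a - 4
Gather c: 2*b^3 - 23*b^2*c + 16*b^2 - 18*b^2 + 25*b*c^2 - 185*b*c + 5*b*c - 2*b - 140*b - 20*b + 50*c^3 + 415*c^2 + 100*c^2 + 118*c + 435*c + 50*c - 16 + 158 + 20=2*b^3 - 2*b^2 - 162*b + 50*c^3 + c^2*(25*b + 515) + c*(-23*b^2 - 180*b + 603) + 162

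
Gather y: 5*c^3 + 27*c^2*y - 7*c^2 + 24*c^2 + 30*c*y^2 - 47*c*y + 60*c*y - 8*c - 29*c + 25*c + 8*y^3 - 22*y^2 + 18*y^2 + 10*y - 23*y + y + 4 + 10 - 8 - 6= 5*c^3 + 17*c^2 - 12*c + 8*y^3 + y^2*(30*c - 4) + y*(27*c^2 + 13*c - 12)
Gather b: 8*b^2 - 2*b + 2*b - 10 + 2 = 8*b^2 - 8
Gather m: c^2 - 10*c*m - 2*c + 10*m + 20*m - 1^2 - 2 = c^2 - 2*c + m*(30 - 10*c) - 3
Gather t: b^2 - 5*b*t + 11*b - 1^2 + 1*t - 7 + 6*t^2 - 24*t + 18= b^2 + 11*b + 6*t^2 + t*(-5*b - 23) + 10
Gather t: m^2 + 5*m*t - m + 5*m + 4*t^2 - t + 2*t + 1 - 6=m^2 + 4*m + 4*t^2 + t*(5*m + 1) - 5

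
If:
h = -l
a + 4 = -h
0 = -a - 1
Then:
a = -1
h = -3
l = 3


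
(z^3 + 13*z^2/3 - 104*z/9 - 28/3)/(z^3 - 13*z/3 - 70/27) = 3*(z + 6)/(3*z + 5)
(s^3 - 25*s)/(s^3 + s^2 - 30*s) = (s + 5)/(s + 6)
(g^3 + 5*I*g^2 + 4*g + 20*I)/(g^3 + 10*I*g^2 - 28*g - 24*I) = (g^2 + 3*I*g + 10)/(g^2 + 8*I*g - 12)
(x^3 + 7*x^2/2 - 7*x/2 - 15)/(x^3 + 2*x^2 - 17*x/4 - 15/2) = 2*(x + 3)/(2*x + 3)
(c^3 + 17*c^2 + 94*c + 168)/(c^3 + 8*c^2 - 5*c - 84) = (c + 6)/(c - 3)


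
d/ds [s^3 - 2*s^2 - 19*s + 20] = 3*s^2 - 4*s - 19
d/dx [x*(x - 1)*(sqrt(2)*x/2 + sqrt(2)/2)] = sqrt(2)*(3*x^2 - 1)/2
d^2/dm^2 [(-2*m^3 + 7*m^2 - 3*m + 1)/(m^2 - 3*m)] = 6*(m^2 - 3*m + 3)/(m^3*(m^3 - 9*m^2 + 27*m - 27))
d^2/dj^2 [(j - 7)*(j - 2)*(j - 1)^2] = 12*j^2 - 66*j + 66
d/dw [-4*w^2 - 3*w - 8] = -8*w - 3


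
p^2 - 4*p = p*(p - 4)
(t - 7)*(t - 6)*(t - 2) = t^3 - 15*t^2 + 68*t - 84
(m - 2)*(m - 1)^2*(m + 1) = m^4 - 3*m^3 + m^2 + 3*m - 2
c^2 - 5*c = c*(c - 5)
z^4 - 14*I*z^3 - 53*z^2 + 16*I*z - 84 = (z - 7*I)*(z - 6*I)*(z - 2*I)*(z + I)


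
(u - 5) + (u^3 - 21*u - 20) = u^3 - 20*u - 25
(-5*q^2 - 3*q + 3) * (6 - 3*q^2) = 15*q^4 + 9*q^3 - 39*q^2 - 18*q + 18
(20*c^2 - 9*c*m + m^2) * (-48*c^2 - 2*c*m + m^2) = -960*c^4 + 392*c^3*m - 10*c^2*m^2 - 11*c*m^3 + m^4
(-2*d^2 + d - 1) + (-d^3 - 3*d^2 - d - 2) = -d^3 - 5*d^2 - 3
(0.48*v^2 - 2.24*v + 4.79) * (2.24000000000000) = 1.0752*v^2 - 5.0176*v + 10.7296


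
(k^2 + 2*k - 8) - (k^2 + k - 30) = k + 22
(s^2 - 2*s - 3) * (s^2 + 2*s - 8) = s^4 - 15*s^2 + 10*s + 24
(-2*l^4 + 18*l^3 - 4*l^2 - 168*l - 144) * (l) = -2*l^5 + 18*l^4 - 4*l^3 - 168*l^2 - 144*l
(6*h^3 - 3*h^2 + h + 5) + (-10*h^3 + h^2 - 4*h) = -4*h^3 - 2*h^2 - 3*h + 5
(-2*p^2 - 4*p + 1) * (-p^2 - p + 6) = 2*p^4 + 6*p^3 - 9*p^2 - 25*p + 6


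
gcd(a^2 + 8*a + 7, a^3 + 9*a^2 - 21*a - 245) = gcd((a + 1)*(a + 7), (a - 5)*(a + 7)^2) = a + 7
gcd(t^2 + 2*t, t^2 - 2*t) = t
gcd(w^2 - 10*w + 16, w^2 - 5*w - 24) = w - 8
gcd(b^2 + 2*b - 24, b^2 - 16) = b - 4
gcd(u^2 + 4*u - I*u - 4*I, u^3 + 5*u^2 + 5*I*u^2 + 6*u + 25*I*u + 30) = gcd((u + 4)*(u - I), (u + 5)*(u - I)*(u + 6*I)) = u - I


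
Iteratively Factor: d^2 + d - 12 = (d - 3)*(d + 4)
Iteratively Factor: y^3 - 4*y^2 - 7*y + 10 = (y - 5)*(y^2 + y - 2) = (y - 5)*(y + 2)*(y - 1)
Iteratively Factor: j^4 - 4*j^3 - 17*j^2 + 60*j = (j - 5)*(j^3 + j^2 - 12*j) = (j - 5)*(j - 3)*(j^2 + 4*j) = (j - 5)*(j - 3)*(j + 4)*(j)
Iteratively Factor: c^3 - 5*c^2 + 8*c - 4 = (c - 2)*(c^2 - 3*c + 2) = (c - 2)^2*(c - 1)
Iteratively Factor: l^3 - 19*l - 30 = (l + 2)*(l^2 - 2*l - 15) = (l + 2)*(l + 3)*(l - 5)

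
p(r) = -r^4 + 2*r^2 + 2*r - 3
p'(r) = -4*r^3 + 4*r + 2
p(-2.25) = -23.00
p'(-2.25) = 38.56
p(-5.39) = -799.70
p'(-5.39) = 606.80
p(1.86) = -4.33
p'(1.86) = -16.30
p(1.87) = -4.49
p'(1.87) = -16.68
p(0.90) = -0.24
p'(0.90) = 2.68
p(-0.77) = -3.71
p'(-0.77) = 0.75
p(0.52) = -1.49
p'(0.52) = 3.52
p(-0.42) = -3.52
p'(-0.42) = 0.62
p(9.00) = -6384.00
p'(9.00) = -2878.00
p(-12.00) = -20475.00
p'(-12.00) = 6866.00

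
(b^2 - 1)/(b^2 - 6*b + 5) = (b + 1)/(b - 5)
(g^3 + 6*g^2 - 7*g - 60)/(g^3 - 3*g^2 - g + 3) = (g^2 + 9*g + 20)/(g^2 - 1)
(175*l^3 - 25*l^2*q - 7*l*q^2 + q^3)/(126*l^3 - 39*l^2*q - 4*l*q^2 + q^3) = (-25*l^2 + q^2)/(-18*l^2 + 3*l*q + q^2)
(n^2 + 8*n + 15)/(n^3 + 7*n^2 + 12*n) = (n + 5)/(n*(n + 4))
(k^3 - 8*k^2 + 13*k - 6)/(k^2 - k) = k - 7 + 6/k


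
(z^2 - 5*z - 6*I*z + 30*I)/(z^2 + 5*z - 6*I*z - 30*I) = (z - 5)/(z + 5)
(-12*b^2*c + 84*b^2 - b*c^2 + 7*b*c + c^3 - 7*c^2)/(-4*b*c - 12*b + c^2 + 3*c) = (3*b*c - 21*b + c^2 - 7*c)/(c + 3)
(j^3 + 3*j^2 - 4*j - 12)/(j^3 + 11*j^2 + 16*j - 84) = (j^2 + 5*j + 6)/(j^2 + 13*j + 42)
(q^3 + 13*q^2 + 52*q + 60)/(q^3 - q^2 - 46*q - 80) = (q + 6)/(q - 8)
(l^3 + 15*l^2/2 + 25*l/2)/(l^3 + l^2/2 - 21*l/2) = (2*l^2 + 15*l + 25)/(2*l^2 + l - 21)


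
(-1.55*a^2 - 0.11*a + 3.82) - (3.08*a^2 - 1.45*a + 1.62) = -4.63*a^2 + 1.34*a + 2.2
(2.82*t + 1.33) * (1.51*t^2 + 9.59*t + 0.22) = 4.2582*t^3 + 29.0521*t^2 + 13.3751*t + 0.2926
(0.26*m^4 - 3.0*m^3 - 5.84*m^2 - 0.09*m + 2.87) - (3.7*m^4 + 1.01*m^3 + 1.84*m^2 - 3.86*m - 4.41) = -3.44*m^4 - 4.01*m^3 - 7.68*m^2 + 3.77*m + 7.28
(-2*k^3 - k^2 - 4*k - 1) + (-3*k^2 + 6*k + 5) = -2*k^3 - 4*k^2 + 2*k + 4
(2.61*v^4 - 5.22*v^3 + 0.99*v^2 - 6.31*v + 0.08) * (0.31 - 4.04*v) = -10.5444*v^5 + 21.8979*v^4 - 5.6178*v^3 + 25.7993*v^2 - 2.2793*v + 0.0248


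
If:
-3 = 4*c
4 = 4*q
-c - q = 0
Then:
No Solution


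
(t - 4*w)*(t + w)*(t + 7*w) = t^3 + 4*t^2*w - 25*t*w^2 - 28*w^3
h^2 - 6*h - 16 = (h - 8)*(h + 2)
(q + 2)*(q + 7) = q^2 + 9*q + 14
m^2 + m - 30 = (m - 5)*(m + 6)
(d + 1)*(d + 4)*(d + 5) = d^3 + 10*d^2 + 29*d + 20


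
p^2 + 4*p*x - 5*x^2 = (p - x)*(p + 5*x)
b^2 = b^2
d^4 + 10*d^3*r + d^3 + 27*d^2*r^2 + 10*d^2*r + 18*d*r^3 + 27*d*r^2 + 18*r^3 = (d + 1)*(d + r)*(d + 3*r)*(d + 6*r)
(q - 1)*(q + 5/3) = q^2 + 2*q/3 - 5/3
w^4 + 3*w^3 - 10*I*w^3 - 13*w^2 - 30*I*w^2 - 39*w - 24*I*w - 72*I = (w + 3)*(w - 8*I)*(w - 3*I)*(w + I)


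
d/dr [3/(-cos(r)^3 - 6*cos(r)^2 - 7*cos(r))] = 3*(3*sin(r)^2 - 12*cos(r) - 10)*sin(r)/((cos(r)^2 + 6*cos(r) + 7)^2*cos(r)^2)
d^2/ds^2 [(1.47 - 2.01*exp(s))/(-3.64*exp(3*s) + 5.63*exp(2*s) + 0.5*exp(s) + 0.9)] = (106.526784*exp(6*s) - 298.866204*exp(5*s) + 409.718613*exp(4*s) - 101.083242*exp(3*s) - 116.86365*exp(2*s) + 28.52196*exp(s) + 2.2896)*exp(s)/(48.228544*exp(9*s) - 223.785744*exp(8*s) + 326.255748*exp(7*s) - 152.747867*exp(6*s) + 65.84793*exp(5*s) - 79.97613*exp(4*s) - 6.4808*exp(3*s) - 14.3559*exp(2*s) - 1.215*exp(s) - 0.729)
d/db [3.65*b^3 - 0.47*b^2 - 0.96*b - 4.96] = 10.95*b^2 - 0.94*b - 0.96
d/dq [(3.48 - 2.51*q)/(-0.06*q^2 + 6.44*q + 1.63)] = (-0.1506*q^2 + 0.4176*q - 26.5025)/(0.0036*q^4 - 0.7728*q^3 + 41.278*q^2 + 20.9944*q + 2.6569)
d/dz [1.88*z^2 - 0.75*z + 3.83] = 3.76*z - 0.75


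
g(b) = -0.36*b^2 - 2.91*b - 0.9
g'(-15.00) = 7.89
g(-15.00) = -38.25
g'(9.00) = -9.39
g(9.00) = -56.25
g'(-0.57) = -2.50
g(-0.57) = 0.64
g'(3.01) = -5.08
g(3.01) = -12.92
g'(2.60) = -4.78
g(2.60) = -10.90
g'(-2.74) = -0.94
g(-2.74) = 4.37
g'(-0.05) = -2.87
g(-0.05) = -0.76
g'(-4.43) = 0.28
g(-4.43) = 4.93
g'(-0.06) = -2.87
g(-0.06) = -0.73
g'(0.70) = -3.41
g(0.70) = -3.11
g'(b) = -0.72*b - 2.91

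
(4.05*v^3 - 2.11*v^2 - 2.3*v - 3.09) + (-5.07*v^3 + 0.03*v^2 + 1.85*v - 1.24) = -1.02*v^3 - 2.08*v^2 - 0.45*v - 4.33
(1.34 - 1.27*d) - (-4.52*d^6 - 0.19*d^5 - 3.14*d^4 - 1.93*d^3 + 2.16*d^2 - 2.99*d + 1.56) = 4.52*d^6 + 0.19*d^5 + 3.14*d^4 + 1.93*d^3 - 2.16*d^2 + 1.72*d - 0.22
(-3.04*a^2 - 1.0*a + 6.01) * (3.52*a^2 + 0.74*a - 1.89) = -10.7008*a^4 - 5.7696*a^3 + 26.1608*a^2 + 6.3374*a - 11.3589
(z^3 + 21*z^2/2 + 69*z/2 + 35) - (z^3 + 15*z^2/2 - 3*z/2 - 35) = 3*z^2 + 36*z + 70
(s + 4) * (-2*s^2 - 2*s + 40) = -2*s^3 - 10*s^2 + 32*s + 160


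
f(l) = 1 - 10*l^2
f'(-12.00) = 240.00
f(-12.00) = -1439.00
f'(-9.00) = 180.00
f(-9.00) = -809.00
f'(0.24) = -4.80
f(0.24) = 0.42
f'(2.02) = -40.40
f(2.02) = -39.80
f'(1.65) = -33.00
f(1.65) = -26.22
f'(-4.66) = 93.20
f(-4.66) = -216.16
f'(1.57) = -31.40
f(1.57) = -23.65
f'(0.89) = -17.80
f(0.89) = -6.92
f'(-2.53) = 50.60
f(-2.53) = -63.01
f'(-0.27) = 5.40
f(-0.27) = 0.27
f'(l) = -20*l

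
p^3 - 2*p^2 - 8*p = p*(p - 4)*(p + 2)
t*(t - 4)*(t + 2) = t^3 - 2*t^2 - 8*t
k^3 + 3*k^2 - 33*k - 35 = (k - 5)*(k + 1)*(k + 7)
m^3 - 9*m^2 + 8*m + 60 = (m - 6)*(m - 5)*(m + 2)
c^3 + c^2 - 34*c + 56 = (c - 4)*(c - 2)*(c + 7)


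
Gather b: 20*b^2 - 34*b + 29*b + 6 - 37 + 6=20*b^2 - 5*b - 25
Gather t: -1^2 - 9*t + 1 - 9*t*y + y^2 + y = t*(-9*y - 9) + y^2 + y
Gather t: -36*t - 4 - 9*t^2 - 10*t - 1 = -9*t^2 - 46*t - 5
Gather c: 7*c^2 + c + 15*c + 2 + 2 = 7*c^2 + 16*c + 4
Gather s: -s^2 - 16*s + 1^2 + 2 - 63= -s^2 - 16*s - 60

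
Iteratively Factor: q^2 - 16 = (q + 4)*(q - 4)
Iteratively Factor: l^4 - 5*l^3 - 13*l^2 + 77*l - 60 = (l - 5)*(l^3 - 13*l + 12) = (l - 5)*(l + 4)*(l^2 - 4*l + 3) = (l - 5)*(l - 3)*(l + 4)*(l - 1)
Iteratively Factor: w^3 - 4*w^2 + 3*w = (w - 3)*(w^2 - w) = w*(w - 3)*(w - 1)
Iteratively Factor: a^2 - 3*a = (a)*(a - 3)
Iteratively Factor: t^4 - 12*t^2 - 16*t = (t)*(t^3 - 12*t - 16) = t*(t + 2)*(t^2 - 2*t - 8) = t*(t + 2)^2*(t - 4)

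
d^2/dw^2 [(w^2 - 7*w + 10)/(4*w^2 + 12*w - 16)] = (-5*w^3 + 21*w^2 + 3*w + 31)/(w^6 + 9*w^5 + 15*w^4 - 45*w^3 - 60*w^2 + 144*w - 64)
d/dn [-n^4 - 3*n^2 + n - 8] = -4*n^3 - 6*n + 1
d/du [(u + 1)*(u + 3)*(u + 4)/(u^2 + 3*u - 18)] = (u^4 + 6*u^3 - 49*u^2 - 312*u - 378)/(u^4 + 6*u^3 - 27*u^2 - 108*u + 324)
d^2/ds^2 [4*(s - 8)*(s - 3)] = 8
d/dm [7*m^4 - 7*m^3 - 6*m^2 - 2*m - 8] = 28*m^3 - 21*m^2 - 12*m - 2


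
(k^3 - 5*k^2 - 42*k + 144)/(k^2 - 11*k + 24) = k + 6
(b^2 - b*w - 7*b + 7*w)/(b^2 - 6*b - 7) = (b - w)/(b + 1)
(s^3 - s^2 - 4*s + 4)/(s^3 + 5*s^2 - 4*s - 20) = (s - 1)/(s + 5)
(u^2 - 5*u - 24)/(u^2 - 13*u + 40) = (u + 3)/(u - 5)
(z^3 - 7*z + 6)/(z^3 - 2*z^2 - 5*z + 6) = (z^2 + z - 6)/(z^2 - z - 6)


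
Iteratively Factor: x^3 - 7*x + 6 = (x - 1)*(x^2 + x - 6) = (x - 2)*(x - 1)*(x + 3)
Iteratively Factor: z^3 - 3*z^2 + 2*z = (z - 1)*(z^2 - 2*z) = z*(z - 1)*(z - 2)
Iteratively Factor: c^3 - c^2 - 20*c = (c)*(c^2 - c - 20) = c*(c - 5)*(c + 4)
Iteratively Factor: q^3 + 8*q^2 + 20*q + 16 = (q + 2)*(q^2 + 6*q + 8) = (q + 2)*(q + 4)*(q + 2)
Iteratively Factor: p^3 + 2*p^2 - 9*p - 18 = (p + 3)*(p^2 - p - 6) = (p + 2)*(p + 3)*(p - 3)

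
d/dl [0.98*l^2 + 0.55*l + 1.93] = 1.96*l + 0.55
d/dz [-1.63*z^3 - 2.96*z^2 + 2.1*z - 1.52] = -4.89*z^2 - 5.92*z + 2.1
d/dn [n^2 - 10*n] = 2*n - 10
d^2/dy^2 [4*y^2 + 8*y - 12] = 8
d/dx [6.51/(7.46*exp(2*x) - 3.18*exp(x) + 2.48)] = (20.7018 - 97.1292*exp(x))*exp(x)/(7.46*exp(2*x) - 3.18*exp(x) + 2.48)^2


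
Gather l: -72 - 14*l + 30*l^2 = 30*l^2 - 14*l - 72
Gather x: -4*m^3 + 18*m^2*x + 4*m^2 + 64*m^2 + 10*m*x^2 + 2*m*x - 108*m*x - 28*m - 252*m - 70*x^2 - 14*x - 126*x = -4*m^3 + 68*m^2 - 280*m + x^2*(10*m - 70) + x*(18*m^2 - 106*m - 140)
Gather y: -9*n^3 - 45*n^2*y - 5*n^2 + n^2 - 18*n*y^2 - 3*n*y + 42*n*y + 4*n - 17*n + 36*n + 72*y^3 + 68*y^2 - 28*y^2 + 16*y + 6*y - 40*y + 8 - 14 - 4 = -9*n^3 - 4*n^2 + 23*n + 72*y^3 + y^2*(40 - 18*n) + y*(-45*n^2 + 39*n - 18) - 10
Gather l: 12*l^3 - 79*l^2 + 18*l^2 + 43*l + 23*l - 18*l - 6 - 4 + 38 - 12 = 12*l^3 - 61*l^2 + 48*l + 16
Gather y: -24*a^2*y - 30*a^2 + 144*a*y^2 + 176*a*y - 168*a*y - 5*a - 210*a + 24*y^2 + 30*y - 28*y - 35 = -30*a^2 - 215*a + y^2*(144*a + 24) + y*(-24*a^2 + 8*a + 2) - 35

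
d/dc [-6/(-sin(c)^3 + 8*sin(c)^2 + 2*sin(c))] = 6*(-3*cos(c) + 16/tan(c) + 2*cos(c)/sin(c)^2)/(sin(c)^2 - 8*sin(c) - 2)^2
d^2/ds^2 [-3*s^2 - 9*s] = -6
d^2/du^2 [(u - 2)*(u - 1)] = 2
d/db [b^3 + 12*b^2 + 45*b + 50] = 3*b^2 + 24*b + 45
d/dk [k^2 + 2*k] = 2*k + 2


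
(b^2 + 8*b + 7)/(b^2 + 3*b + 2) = (b + 7)/(b + 2)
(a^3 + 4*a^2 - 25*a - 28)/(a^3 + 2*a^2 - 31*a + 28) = (a + 1)/(a - 1)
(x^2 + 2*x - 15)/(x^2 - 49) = (x^2 + 2*x - 15)/(x^2 - 49)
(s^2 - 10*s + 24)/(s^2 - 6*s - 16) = (-s^2 + 10*s - 24)/(-s^2 + 6*s + 16)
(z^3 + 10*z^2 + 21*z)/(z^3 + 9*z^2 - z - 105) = z*(z + 3)/(z^2 + 2*z - 15)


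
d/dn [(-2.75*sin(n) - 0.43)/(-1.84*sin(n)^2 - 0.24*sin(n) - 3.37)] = (-5.06*sin(n)^2 - 1.5824*sin(n) + 9.1643)*cos(n)/(3.3856*sin(n)^4 + 0.8832*sin(n)^3 + 12.4592*sin(n)^2 + 1.6176*sin(n) + 11.3569)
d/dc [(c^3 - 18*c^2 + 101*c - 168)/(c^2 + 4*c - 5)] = (c^4 + 8*c^3 - 188*c^2 + 516*c + 167)/(c^4 + 8*c^3 + 6*c^2 - 40*c + 25)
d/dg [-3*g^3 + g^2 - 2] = g*(2 - 9*g)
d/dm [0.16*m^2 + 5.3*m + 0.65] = 0.32*m + 5.3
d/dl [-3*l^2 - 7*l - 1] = -6*l - 7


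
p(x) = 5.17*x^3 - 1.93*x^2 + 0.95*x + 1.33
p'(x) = 15.51*x^2 - 3.86*x + 0.95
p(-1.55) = -24.03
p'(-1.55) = 44.20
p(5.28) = 713.55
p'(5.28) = 412.96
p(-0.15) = 1.13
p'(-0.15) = 1.88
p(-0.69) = -1.94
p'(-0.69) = 11.00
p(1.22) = 9.00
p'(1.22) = 19.33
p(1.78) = 26.06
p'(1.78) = 43.22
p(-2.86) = -138.12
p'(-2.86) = 138.86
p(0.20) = 1.48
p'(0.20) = 0.80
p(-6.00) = -1190.57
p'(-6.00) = 582.47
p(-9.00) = -3932.48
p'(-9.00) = 1292.00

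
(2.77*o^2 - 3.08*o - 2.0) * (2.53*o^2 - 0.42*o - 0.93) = 7.0081*o^4 - 8.9558*o^3 - 6.3425*o^2 + 3.7044*o + 1.86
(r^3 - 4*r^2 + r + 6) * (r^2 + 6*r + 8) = r^5 + 2*r^4 - 15*r^3 - 20*r^2 + 44*r + 48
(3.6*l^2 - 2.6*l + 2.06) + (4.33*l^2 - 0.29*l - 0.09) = 7.93*l^2 - 2.89*l + 1.97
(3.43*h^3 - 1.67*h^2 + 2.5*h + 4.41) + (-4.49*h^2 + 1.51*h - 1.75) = 3.43*h^3 - 6.16*h^2 + 4.01*h + 2.66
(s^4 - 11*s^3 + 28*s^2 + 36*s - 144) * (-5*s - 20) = -5*s^5 + 35*s^4 + 80*s^3 - 740*s^2 + 2880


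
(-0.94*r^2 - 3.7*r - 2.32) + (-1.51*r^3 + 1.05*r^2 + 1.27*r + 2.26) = -1.51*r^3 + 0.11*r^2 - 2.43*r - 0.0600000000000001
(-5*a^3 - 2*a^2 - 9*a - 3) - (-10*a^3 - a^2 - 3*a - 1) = 5*a^3 - a^2 - 6*a - 2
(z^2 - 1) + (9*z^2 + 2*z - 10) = 10*z^2 + 2*z - 11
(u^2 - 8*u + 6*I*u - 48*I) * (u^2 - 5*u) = u^4 - 13*u^3 + 6*I*u^3 + 40*u^2 - 78*I*u^2 + 240*I*u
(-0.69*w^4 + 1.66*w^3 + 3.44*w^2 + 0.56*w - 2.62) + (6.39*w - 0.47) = -0.69*w^4 + 1.66*w^3 + 3.44*w^2 + 6.95*w - 3.09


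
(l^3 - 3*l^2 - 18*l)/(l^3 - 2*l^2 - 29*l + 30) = l*(l + 3)/(l^2 + 4*l - 5)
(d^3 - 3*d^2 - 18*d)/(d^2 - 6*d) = d + 3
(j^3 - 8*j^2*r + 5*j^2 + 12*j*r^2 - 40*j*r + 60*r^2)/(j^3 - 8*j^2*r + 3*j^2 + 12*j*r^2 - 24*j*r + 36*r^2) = (j + 5)/(j + 3)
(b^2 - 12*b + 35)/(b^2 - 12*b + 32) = (b^2 - 12*b + 35)/(b^2 - 12*b + 32)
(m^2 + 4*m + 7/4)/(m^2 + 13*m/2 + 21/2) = (m + 1/2)/(m + 3)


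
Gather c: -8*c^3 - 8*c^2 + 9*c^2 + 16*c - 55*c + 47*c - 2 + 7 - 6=-8*c^3 + c^2 + 8*c - 1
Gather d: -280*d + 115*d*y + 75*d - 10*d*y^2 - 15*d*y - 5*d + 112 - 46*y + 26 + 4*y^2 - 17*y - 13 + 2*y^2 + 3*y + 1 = d*(-10*y^2 + 100*y - 210) + 6*y^2 - 60*y + 126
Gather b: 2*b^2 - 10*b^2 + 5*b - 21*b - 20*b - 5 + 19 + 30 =-8*b^2 - 36*b + 44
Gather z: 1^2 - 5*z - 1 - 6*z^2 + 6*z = -6*z^2 + z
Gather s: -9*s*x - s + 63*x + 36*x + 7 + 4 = s*(-9*x - 1) + 99*x + 11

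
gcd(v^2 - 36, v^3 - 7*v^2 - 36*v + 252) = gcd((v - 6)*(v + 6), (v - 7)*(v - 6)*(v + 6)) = v^2 - 36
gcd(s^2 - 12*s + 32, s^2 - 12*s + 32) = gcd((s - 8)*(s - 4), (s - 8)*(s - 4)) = s^2 - 12*s + 32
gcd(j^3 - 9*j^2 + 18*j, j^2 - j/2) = j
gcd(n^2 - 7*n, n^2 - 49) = n - 7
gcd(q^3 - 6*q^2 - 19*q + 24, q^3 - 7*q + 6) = q^2 + 2*q - 3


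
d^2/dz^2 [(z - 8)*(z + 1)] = 2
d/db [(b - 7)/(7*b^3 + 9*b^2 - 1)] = (7*b^3 + 9*b^2 - 3*b*(b - 7)*(7*b + 6) - 1)/(7*b^3 + 9*b^2 - 1)^2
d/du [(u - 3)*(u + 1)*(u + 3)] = 3*u^2 + 2*u - 9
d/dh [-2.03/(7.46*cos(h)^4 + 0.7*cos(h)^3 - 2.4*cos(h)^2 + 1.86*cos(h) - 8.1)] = (-60.5752*cos(h)^3 - 4.263*cos(h)^2 + 9.744*cos(h) - 3.7758)*sin(h)/(7.46*cos(h)^4 + 0.7*cos(h)^3 - 2.4*cos(h)^2 + 1.86*cos(h) - 8.1)^2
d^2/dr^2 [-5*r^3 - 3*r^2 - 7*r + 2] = -30*r - 6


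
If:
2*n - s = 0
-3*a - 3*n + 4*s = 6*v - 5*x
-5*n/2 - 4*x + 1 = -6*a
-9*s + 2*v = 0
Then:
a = 139*x/201 - 98/603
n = 4*x/67 + 2/201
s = 8*x/67 + 4/201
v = 36*x/67 + 6/67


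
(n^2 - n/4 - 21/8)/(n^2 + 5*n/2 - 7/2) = (8*n^2 - 2*n - 21)/(4*(2*n^2 + 5*n - 7))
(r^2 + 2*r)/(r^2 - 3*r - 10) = r/(r - 5)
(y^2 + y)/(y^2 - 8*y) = (y + 1)/(y - 8)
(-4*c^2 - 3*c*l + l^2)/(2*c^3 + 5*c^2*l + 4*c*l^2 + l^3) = (-4*c + l)/(2*c^2 + 3*c*l + l^2)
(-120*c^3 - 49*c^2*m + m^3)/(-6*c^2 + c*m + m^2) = (40*c^2 + 3*c*m - m^2)/(2*c - m)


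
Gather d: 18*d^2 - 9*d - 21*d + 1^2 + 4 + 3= 18*d^2 - 30*d + 8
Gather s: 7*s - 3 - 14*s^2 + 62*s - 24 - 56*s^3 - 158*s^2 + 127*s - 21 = -56*s^3 - 172*s^2 + 196*s - 48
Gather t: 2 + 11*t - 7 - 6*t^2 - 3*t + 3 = -6*t^2 + 8*t - 2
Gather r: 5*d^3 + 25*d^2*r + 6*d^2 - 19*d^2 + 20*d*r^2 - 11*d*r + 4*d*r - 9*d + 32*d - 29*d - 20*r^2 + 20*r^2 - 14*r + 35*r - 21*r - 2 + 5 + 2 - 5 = 5*d^3 - 13*d^2 + 20*d*r^2 - 6*d + r*(25*d^2 - 7*d)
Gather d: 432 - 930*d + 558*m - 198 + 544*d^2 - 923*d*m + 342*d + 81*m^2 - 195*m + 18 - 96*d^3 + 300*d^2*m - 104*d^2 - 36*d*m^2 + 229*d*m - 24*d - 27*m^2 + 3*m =-96*d^3 + d^2*(300*m + 440) + d*(-36*m^2 - 694*m - 612) + 54*m^2 + 366*m + 252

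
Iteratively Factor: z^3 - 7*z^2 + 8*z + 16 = (z - 4)*(z^2 - 3*z - 4) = (z - 4)*(z + 1)*(z - 4)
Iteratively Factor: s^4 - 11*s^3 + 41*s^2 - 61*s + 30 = (s - 3)*(s^3 - 8*s^2 + 17*s - 10) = (s - 3)*(s - 2)*(s^2 - 6*s + 5) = (s - 5)*(s - 3)*(s - 2)*(s - 1)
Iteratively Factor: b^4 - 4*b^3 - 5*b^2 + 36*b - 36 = (b - 2)*(b^3 - 2*b^2 - 9*b + 18) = (b - 2)*(b + 3)*(b^2 - 5*b + 6) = (b - 3)*(b - 2)*(b + 3)*(b - 2)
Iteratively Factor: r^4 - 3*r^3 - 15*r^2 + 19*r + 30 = (r + 1)*(r^3 - 4*r^2 - 11*r + 30) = (r + 1)*(r + 3)*(r^2 - 7*r + 10) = (r - 2)*(r + 1)*(r + 3)*(r - 5)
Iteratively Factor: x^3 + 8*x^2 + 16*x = (x + 4)*(x^2 + 4*x) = (x + 4)^2*(x)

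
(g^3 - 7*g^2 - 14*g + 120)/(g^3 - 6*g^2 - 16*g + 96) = (g - 5)/(g - 4)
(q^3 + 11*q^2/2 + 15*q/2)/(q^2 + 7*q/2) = (2*q^2 + 11*q + 15)/(2*q + 7)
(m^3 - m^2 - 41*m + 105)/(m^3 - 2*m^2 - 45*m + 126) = (m - 5)/(m - 6)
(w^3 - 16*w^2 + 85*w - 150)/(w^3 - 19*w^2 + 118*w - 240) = (w - 5)/(w - 8)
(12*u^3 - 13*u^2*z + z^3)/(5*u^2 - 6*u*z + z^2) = (-12*u^2 + u*z + z^2)/(-5*u + z)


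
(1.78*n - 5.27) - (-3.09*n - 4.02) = 4.87*n - 1.25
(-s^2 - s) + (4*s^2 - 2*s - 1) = 3*s^2 - 3*s - 1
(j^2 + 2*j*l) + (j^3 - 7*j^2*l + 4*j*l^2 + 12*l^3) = j^3 - 7*j^2*l + j^2 + 4*j*l^2 + 2*j*l + 12*l^3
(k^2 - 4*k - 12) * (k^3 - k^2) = k^5 - 5*k^4 - 8*k^3 + 12*k^2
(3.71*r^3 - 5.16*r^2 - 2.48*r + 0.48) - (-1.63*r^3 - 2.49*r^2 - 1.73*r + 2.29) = 5.34*r^3 - 2.67*r^2 - 0.75*r - 1.81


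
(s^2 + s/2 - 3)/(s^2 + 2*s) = (s - 3/2)/s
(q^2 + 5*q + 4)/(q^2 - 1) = (q + 4)/(q - 1)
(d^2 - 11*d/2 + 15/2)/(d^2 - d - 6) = (d - 5/2)/(d + 2)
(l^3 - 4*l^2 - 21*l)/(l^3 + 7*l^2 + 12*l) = (l - 7)/(l + 4)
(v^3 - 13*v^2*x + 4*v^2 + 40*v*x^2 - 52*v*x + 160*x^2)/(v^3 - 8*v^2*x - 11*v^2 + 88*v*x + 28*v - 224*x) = (v^2 - 5*v*x + 4*v - 20*x)/(v^2 - 11*v + 28)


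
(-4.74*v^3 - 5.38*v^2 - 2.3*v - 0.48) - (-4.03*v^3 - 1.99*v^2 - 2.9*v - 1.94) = -0.71*v^3 - 3.39*v^2 + 0.6*v + 1.46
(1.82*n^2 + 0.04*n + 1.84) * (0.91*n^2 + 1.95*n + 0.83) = 1.6562*n^4 + 3.5854*n^3 + 3.263*n^2 + 3.6212*n + 1.5272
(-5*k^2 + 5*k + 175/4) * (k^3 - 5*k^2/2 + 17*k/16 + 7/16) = -5*k^5 + 35*k^4/2 + 415*k^3/16 - 425*k^2/4 + 3115*k/64 + 1225/64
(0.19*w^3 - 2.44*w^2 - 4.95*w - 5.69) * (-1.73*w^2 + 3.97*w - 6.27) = -0.3287*w^5 + 4.9755*w^4 - 2.3146*w^3 + 5.491*w^2 + 8.4472*w + 35.6763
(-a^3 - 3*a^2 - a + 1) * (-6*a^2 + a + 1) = 6*a^5 + 17*a^4 + 2*a^3 - 10*a^2 + 1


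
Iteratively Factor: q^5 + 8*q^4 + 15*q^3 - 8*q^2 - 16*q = (q + 4)*(q^4 + 4*q^3 - q^2 - 4*q) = (q - 1)*(q + 4)*(q^3 + 5*q^2 + 4*q) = q*(q - 1)*(q + 4)*(q^2 + 5*q + 4) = q*(q - 1)*(q + 4)^2*(q + 1)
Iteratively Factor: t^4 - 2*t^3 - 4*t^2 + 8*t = (t - 2)*(t^3 - 4*t) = (t - 2)*(t + 2)*(t^2 - 2*t) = t*(t - 2)*(t + 2)*(t - 2)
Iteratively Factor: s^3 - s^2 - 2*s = (s)*(s^2 - s - 2) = s*(s - 2)*(s + 1)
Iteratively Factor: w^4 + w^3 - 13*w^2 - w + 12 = (w - 1)*(w^3 + 2*w^2 - 11*w - 12) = (w - 3)*(w - 1)*(w^2 + 5*w + 4) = (w - 3)*(w - 1)*(w + 1)*(w + 4)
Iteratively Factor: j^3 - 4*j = (j)*(j^2 - 4) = j*(j + 2)*(j - 2)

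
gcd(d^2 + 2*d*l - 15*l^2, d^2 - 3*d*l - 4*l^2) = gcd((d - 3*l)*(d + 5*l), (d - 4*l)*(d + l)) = 1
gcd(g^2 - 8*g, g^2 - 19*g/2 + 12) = g - 8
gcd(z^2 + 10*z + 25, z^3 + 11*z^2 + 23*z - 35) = z + 5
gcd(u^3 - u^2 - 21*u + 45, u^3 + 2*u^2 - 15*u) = u^2 + 2*u - 15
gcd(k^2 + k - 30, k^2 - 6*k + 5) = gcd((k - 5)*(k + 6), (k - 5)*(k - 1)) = k - 5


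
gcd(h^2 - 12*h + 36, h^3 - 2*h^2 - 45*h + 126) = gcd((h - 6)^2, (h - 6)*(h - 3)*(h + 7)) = h - 6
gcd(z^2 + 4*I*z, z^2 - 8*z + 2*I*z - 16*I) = 1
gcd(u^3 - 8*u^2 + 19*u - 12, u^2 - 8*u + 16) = u - 4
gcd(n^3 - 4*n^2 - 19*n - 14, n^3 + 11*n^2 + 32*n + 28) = n + 2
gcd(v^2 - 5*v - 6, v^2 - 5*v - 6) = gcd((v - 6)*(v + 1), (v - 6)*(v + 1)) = v^2 - 5*v - 6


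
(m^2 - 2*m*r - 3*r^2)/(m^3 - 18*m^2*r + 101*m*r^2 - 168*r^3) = (m + r)/(m^2 - 15*m*r + 56*r^2)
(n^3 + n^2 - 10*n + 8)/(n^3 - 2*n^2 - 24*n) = (n^2 - 3*n + 2)/(n*(n - 6))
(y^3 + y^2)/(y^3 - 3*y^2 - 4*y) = y/(y - 4)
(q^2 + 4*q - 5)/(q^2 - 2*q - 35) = (q - 1)/(q - 7)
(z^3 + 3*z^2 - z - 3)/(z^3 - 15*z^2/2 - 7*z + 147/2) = 2*(z^2 - 1)/(2*z^2 - 21*z + 49)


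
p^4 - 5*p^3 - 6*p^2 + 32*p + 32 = (p - 4)^2*(p + 1)*(p + 2)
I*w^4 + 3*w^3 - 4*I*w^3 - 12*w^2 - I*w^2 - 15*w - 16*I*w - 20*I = (w - 5)*(w - 4*I)*(w + I)*(I*w + I)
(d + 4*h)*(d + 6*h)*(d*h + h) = d^3*h + 10*d^2*h^2 + d^2*h + 24*d*h^3 + 10*d*h^2 + 24*h^3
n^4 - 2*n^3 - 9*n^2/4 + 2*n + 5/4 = (n - 5/2)*(n - 1)*(n + 1/2)*(n + 1)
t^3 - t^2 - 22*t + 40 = (t - 4)*(t - 2)*(t + 5)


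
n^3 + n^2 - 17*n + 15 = (n - 3)*(n - 1)*(n + 5)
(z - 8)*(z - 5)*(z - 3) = z^3 - 16*z^2 + 79*z - 120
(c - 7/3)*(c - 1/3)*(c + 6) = c^3 + 10*c^2/3 - 137*c/9 + 14/3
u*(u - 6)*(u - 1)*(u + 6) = u^4 - u^3 - 36*u^2 + 36*u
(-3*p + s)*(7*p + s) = -21*p^2 + 4*p*s + s^2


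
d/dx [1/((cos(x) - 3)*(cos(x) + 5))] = 2*(cos(x) + 1)*sin(x)/((cos(x) - 3)^2*(cos(x) + 5)^2)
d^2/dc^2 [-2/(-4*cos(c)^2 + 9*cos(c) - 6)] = 2*(64*sin(c)^4 - 17*sin(c)^2 + 189*cos(c) - 27*cos(3*c) - 161)/(4*sin(c)^2 + 9*cos(c) - 10)^3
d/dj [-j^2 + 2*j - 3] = 2 - 2*j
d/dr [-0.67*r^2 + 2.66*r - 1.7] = 2.66 - 1.34*r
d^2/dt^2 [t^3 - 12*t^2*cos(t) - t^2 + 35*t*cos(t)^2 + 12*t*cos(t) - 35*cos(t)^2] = 12*t^2*cos(t) + 48*t*sin(t) - 12*t*cos(t) - 70*t*cos(2*t) + 6*t - 24*sqrt(2)*sin(t + pi/4) + 70*sqrt(2)*cos(2*t + pi/4) - 2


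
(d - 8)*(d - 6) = d^2 - 14*d + 48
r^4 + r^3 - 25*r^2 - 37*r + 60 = (r - 5)*(r - 1)*(r + 3)*(r + 4)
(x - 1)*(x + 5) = x^2 + 4*x - 5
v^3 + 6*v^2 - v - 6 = (v - 1)*(v + 1)*(v + 6)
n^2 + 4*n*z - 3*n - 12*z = (n - 3)*(n + 4*z)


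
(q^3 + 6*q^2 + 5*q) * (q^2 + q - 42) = q^5 + 7*q^4 - 31*q^3 - 247*q^2 - 210*q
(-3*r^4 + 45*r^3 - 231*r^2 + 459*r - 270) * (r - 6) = -3*r^5 + 63*r^4 - 501*r^3 + 1845*r^2 - 3024*r + 1620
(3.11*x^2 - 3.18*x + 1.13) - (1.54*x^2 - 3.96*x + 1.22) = 1.57*x^2 + 0.78*x - 0.0900000000000001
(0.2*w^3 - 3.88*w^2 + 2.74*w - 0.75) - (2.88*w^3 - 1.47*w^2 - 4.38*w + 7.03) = -2.68*w^3 - 2.41*w^2 + 7.12*w - 7.78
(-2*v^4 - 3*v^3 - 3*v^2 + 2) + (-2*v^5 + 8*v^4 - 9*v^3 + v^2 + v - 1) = -2*v^5 + 6*v^4 - 12*v^3 - 2*v^2 + v + 1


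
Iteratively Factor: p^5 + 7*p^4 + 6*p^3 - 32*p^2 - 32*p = (p + 1)*(p^4 + 6*p^3 - 32*p) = (p + 1)*(p + 4)*(p^3 + 2*p^2 - 8*p) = (p - 2)*(p + 1)*(p + 4)*(p^2 + 4*p) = p*(p - 2)*(p + 1)*(p + 4)*(p + 4)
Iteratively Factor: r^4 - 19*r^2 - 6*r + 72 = (r - 4)*(r^3 + 4*r^2 - 3*r - 18) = (r - 4)*(r + 3)*(r^2 + r - 6) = (r - 4)*(r - 2)*(r + 3)*(r + 3)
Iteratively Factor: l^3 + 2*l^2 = (l)*(l^2 + 2*l) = l^2*(l + 2)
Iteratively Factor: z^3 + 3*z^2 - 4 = (z - 1)*(z^2 + 4*z + 4) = (z - 1)*(z + 2)*(z + 2)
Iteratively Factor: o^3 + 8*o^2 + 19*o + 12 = (o + 3)*(o^2 + 5*o + 4) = (o + 3)*(o + 4)*(o + 1)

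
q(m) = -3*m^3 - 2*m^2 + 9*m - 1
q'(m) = -9*m^2 - 4*m + 9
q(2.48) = -36.74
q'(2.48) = -56.27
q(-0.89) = -8.48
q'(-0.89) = 5.43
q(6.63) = -903.55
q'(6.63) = -413.13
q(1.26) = 1.16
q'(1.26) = -10.33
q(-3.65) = 85.39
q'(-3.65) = -96.30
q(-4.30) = 161.84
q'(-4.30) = -140.21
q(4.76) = -327.03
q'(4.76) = -213.96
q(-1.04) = -9.15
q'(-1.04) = 3.43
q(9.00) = -2269.00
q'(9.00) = -756.00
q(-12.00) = 4787.00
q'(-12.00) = -1239.00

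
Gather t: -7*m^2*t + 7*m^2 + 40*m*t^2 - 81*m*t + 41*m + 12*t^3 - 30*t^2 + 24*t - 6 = 7*m^2 + 41*m + 12*t^3 + t^2*(40*m - 30) + t*(-7*m^2 - 81*m + 24) - 6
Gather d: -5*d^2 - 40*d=-5*d^2 - 40*d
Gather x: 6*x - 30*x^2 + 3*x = -30*x^2 + 9*x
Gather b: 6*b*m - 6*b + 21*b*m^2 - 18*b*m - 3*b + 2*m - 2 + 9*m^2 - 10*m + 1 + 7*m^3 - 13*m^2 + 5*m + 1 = b*(21*m^2 - 12*m - 9) + 7*m^3 - 4*m^2 - 3*m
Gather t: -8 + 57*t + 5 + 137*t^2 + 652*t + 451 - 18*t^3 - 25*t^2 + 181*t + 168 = -18*t^3 + 112*t^2 + 890*t + 616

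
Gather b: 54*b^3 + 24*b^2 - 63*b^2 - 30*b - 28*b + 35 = 54*b^3 - 39*b^2 - 58*b + 35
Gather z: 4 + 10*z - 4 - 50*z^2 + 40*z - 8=-50*z^2 + 50*z - 8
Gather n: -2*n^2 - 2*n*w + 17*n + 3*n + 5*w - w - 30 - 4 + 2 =-2*n^2 + n*(20 - 2*w) + 4*w - 32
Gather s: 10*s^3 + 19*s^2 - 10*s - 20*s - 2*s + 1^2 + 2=10*s^3 + 19*s^2 - 32*s + 3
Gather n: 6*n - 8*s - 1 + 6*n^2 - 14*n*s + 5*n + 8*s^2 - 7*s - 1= 6*n^2 + n*(11 - 14*s) + 8*s^2 - 15*s - 2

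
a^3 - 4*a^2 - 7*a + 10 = (a - 5)*(a - 1)*(a + 2)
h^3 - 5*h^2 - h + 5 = (h - 5)*(h - 1)*(h + 1)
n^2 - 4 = (n - 2)*(n + 2)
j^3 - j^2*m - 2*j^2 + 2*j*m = j*(j - 2)*(j - m)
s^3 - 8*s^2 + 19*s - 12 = (s - 4)*(s - 3)*(s - 1)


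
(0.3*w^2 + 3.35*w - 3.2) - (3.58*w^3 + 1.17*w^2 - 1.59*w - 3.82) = -3.58*w^3 - 0.87*w^2 + 4.94*w + 0.62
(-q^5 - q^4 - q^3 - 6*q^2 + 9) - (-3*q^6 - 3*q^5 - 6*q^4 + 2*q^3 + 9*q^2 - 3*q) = 3*q^6 + 2*q^5 + 5*q^4 - 3*q^3 - 15*q^2 + 3*q + 9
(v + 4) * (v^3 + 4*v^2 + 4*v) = v^4 + 8*v^3 + 20*v^2 + 16*v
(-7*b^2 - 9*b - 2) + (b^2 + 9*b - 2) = -6*b^2 - 4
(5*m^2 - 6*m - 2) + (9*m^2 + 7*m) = 14*m^2 + m - 2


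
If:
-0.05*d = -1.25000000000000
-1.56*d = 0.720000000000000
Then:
No Solution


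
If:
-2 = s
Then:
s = -2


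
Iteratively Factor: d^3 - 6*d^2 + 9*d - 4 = (d - 1)*(d^2 - 5*d + 4) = (d - 1)^2*(d - 4)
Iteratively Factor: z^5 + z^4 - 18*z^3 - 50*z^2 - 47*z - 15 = (z + 1)*(z^4 - 18*z^2 - 32*z - 15) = (z - 5)*(z + 1)*(z^3 + 5*z^2 + 7*z + 3) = (z - 5)*(z + 1)*(z + 3)*(z^2 + 2*z + 1) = (z - 5)*(z + 1)^2*(z + 3)*(z + 1)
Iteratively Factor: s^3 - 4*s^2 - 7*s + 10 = (s + 2)*(s^2 - 6*s + 5) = (s - 5)*(s + 2)*(s - 1)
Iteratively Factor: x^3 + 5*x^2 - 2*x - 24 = (x - 2)*(x^2 + 7*x + 12) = (x - 2)*(x + 3)*(x + 4)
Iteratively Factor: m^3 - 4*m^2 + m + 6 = (m - 2)*(m^2 - 2*m - 3) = (m - 3)*(m - 2)*(m + 1)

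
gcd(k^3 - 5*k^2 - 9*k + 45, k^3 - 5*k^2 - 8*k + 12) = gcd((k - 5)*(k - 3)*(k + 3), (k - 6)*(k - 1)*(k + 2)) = 1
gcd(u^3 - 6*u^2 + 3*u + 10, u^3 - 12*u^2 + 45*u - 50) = u^2 - 7*u + 10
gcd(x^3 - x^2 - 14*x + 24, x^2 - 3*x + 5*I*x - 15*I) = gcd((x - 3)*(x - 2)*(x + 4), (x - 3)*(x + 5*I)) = x - 3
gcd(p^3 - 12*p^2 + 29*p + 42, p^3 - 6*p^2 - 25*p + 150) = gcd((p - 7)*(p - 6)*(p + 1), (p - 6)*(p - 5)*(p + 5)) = p - 6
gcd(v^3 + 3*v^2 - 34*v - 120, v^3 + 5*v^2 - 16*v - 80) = v^2 + 9*v + 20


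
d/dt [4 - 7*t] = -7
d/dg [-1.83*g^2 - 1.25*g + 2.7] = -3.66*g - 1.25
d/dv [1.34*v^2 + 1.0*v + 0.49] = 2.68*v + 1.0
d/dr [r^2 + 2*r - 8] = 2*r + 2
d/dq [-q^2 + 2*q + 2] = 2 - 2*q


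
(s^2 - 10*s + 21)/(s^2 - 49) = (s - 3)/(s + 7)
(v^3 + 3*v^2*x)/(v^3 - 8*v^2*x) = (v + 3*x)/(v - 8*x)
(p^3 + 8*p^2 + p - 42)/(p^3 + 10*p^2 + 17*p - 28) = (p^2 + p - 6)/(p^2 + 3*p - 4)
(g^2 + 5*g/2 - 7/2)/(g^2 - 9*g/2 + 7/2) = (2*g + 7)/(2*g - 7)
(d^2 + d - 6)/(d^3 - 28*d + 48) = (d + 3)/(d^2 + 2*d - 24)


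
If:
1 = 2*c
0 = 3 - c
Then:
No Solution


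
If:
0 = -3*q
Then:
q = 0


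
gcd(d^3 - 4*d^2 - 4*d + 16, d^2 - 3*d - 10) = d + 2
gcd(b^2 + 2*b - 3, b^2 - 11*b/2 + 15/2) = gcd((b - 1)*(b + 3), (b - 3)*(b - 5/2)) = 1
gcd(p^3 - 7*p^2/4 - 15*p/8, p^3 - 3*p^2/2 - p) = p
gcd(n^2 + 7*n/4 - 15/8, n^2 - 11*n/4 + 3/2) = n - 3/4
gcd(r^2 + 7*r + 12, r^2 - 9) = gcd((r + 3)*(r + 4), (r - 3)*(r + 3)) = r + 3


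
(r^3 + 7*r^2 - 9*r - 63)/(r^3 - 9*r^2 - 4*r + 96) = (r^2 + 4*r - 21)/(r^2 - 12*r + 32)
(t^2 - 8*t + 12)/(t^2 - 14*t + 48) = (t - 2)/(t - 8)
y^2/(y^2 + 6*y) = y/(y + 6)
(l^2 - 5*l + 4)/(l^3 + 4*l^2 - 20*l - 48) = (l - 1)/(l^2 + 8*l + 12)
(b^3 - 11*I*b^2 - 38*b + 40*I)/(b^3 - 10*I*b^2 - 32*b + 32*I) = (b - 5*I)/(b - 4*I)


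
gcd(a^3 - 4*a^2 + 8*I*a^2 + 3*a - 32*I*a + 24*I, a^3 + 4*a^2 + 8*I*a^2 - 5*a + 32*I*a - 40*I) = a^2 + a*(-1 + 8*I) - 8*I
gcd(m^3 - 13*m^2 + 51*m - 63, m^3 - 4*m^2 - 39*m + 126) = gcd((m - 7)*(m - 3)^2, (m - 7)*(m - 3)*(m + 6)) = m^2 - 10*m + 21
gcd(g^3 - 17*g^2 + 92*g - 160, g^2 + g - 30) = g - 5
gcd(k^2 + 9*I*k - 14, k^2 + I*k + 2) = k + 2*I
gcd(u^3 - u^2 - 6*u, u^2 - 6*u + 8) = 1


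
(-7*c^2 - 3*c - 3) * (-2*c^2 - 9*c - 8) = 14*c^4 + 69*c^3 + 89*c^2 + 51*c + 24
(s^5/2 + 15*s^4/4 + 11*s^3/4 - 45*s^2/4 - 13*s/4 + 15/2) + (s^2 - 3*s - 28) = s^5/2 + 15*s^4/4 + 11*s^3/4 - 41*s^2/4 - 25*s/4 - 41/2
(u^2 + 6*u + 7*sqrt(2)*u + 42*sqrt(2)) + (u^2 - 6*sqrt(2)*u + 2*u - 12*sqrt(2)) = 2*u^2 + sqrt(2)*u + 8*u + 30*sqrt(2)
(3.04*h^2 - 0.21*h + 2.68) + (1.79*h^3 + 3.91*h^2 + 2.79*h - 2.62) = 1.79*h^3 + 6.95*h^2 + 2.58*h + 0.0600000000000001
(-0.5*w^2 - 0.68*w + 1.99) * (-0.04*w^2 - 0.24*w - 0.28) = 0.02*w^4 + 0.1472*w^3 + 0.2236*w^2 - 0.2872*w - 0.5572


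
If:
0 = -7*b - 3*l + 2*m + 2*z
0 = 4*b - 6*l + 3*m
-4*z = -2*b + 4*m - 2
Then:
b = 6*z/35 + 1/35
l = 29/105 - 12*z/35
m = 18/35 - 32*z/35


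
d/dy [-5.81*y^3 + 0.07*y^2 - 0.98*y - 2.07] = -17.43*y^2 + 0.14*y - 0.98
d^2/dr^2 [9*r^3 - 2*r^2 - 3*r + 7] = 54*r - 4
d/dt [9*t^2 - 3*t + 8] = 18*t - 3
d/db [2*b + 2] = 2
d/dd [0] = 0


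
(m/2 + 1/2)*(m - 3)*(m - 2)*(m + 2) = m^4/2 - m^3 - 7*m^2/2 + 4*m + 6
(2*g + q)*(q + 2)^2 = 2*g*q^2 + 8*g*q + 8*g + q^3 + 4*q^2 + 4*q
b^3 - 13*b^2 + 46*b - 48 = (b - 8)*(b - 3)*(b - 2)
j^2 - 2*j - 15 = (j - 5)*(j + 3)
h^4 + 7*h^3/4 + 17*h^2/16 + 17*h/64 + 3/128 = (h + 1/4)^2*(h + 1/2)*(h + 3/4)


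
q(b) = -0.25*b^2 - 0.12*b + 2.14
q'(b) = -0.5*b - 0.12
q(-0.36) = 2.15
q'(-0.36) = 0.06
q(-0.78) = 2.08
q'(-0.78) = 0.27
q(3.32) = -1.01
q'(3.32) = -1.78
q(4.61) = -3.73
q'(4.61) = -2.42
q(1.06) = 1.73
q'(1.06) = -0.65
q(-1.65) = 1.66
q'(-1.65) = 0.70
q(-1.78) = 1.56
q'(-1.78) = 0.77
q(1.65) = 1.26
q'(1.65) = -0.94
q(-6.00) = -6.14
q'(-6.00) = 2.88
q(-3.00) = 0.25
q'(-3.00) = 1.38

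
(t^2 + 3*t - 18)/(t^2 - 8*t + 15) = (t + 6)/(t - 5)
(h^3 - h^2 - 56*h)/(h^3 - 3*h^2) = (h^2 - h - 56)/(h*(h - 3))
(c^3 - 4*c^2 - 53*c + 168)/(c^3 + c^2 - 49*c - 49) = (c^2 - 11*c + 24)/(c^2 - 6*c - 7)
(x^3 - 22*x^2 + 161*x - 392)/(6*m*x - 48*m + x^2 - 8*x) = (x^2 - 14*x + 49)/(6*m + x)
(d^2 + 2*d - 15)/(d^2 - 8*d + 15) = (d + 5)/(d - 5)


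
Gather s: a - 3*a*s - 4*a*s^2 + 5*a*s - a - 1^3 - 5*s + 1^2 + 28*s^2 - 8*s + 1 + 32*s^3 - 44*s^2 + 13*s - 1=2*a*s + 32*s^3 + s^2*(-4*a - 16)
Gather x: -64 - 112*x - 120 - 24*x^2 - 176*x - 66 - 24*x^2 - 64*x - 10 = -48*x^2 - 352*x - 260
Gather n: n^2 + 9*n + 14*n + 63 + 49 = n^2 + 23*n + 112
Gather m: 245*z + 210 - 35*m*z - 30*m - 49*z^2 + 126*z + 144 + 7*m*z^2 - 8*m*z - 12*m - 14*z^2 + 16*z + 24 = m*(7*z^2 - 43*z - 42) - 63*z^2 + 387*z + 378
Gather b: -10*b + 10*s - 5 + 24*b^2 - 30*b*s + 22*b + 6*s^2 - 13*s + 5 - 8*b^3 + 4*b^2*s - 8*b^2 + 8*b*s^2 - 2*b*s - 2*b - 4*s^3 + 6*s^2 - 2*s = -8*b^3 + b^2*(4*s + 16) + b*(8*s^2 - 32*s + 10) - 4*s^3 + 12*s^2 - 5*s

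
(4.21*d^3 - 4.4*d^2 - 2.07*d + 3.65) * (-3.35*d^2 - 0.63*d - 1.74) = -14.1035*d^5 + 12.0877*d^4 + 2.3811*d^3 - 3.2674*d^2 + 1.3023*d - 6.351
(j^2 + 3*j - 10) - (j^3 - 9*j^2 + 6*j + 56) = -j^3 + 10*j^2 - 3*j - 66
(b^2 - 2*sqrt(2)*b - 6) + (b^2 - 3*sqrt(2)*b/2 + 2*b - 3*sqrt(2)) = 2*b^2 - 7*sqrt(2)*b/2 + 2*b - 6 - 3*sqrt(2)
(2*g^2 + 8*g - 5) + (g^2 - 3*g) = 3*g^2 + 5*g - 5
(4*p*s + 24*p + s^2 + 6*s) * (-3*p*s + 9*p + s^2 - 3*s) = -12*p^2*s^2 - 36*p^2*s + 216*p^2 + p*s^3 + 3*p*s^2 - 18*p*s + s^4 + 3*s^3 - 18*s^2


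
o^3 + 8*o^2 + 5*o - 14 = (o - 1)*(o + 2)*(o + 7)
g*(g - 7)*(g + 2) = g^3 - 5*g^2 - 14*g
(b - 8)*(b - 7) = b^2 - 15*b + 56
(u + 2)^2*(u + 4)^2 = u^4 + 12*u^3 + 52*u^2 + 96*u + 64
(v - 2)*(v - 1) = v^2 - 3*v + 2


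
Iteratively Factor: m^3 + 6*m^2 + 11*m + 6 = (m + 3)*(m^2 + 3*m + 2) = (m + 1)*(m + 3)*(m + 2)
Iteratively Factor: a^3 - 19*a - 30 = (a - 5)*(a^2 + 5*a + 6) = (a - 5)*(a + 2)*(a + 3)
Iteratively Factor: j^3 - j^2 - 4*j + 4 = (j - 2)*(j^2 + j - 2) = (j - 2)*(j - 1)*(j + 2)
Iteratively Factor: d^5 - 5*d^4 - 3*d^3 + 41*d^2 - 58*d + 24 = (d - 1)*(d^4 - 4*d^3 - 7*d^2 + 34*d - 24) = (d - 4)*(d - 1)*(d^3 - 7*d + 6) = (d - 4)*(d - 1)^2*(d^2 + d - 6) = (d - 4)*(d - 1)^2*(d + 3)*(d - 2)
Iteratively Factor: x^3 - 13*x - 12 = (x - 4)*(x^2 + 4*x + 3) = (x - 4)*(x + 1)*(x + 3)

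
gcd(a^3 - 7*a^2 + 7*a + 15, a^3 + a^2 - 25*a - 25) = a^2 - 4*a - 5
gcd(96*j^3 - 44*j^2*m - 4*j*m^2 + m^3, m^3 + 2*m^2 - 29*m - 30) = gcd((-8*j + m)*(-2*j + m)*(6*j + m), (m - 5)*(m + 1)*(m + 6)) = 1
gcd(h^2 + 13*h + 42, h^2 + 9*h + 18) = h + 6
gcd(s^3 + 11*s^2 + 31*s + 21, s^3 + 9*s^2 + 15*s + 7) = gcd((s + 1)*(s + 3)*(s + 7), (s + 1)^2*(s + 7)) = s^2 + 8*s + 7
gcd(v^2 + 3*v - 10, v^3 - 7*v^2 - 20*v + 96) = 1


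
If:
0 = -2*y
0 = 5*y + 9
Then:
No Solution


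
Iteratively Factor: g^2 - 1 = (g - 1)*(g + 1)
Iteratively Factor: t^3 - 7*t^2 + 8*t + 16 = (t - 4)*(t^2 - 3*t - 4) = (t - 4)^2*(t + 1)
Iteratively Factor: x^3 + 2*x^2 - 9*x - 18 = (x + 2)*(x^2 - 9) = (x - 3)*(x + 2)*(x + 3)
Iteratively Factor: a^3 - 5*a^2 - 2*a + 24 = (a + 2)*(a^2 - 7*a + 12) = (a - 4)*(a + 2)*(a - 3)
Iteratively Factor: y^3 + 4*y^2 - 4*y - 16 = (y + 4)*(y^2 - 4) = (y + 2)*(y + 4)*(y - 2)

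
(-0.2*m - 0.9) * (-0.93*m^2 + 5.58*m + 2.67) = 0.186*m^3 - 0.279*m^2 - 5.556*m - 2.403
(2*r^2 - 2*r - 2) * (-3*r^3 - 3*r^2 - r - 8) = -6*r^5 + 10*r^3 - 8*r^2 + 18*r + 16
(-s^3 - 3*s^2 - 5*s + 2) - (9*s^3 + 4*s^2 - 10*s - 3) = -10*s^3 - 7*s^2 + 5*s + 5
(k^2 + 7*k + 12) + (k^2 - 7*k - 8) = 2*k^2 + 4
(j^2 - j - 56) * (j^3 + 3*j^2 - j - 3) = j^5 + 2*j^4 - 60*j^3 - 170*j^2 + 59*j + 168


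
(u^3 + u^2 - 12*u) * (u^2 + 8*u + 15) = u^5 + 9*u^4 + 11*u^3 - 81*u^2 - 180*u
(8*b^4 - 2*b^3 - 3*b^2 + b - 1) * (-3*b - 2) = -24*b^5 - 10*b^4 + 13*b^3 + 3*b^2 + b + 2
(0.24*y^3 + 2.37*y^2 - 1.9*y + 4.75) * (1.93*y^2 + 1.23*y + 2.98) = 0.4632*y^5 + 4.8693*y^4 - 0.0366999999999997*y^3 + 13.8931*y^2 + 0.1805*y + 14.155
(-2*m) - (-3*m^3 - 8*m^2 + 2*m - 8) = 3*m^3 + 8*m^2 - 4*m + 8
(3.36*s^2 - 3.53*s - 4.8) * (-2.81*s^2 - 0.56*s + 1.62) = -9.4416*s^4 + 8.0377*s^3 + 20.908*s^2 - 3.0306*s - 7.776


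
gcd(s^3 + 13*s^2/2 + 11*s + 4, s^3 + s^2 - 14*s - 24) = s + 2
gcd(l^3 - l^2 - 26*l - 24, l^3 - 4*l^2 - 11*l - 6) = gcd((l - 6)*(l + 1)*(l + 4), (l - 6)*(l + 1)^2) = l^2 - 5*l - 6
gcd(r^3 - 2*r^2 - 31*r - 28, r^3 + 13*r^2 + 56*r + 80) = r + 4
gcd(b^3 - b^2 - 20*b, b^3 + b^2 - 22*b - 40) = b^2 - b - 20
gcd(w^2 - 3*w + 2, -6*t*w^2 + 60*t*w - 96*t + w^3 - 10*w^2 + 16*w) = w - 2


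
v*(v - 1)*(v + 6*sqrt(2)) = v^3 - v^2 + 6*sqrt(2)*v^2 - 6*sqrt(2)*v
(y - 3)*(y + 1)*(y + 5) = y^3 + 3*y^2 - 13*y - 15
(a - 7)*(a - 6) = a^2 - 13*a + 42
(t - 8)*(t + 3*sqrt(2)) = t^2 - 8*t + 3*sqrt(2)*t - 24*sqrt(2)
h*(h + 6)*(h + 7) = h^3 + 13*h^2 + 42*h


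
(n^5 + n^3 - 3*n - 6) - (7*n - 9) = n^5 + n^3 - 10*n + 3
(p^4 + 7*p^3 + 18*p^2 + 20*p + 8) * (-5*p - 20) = -5*p^5 - 55*p^4 - 230*p^3 - 460*p^2 - 440*p - 160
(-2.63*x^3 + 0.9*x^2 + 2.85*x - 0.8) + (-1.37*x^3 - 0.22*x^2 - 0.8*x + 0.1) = -4.0*x^3 + 0.68*x^2 + 2.05*x - 0.7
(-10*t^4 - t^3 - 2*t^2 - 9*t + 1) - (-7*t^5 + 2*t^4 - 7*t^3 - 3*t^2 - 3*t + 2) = 7*t^5 - 12*t^4 + 6*t^3 + t^2 - 6*t - 1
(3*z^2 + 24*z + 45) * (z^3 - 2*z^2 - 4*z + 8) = 3*z^5 + 18*z^4 - 15*z^3 - 162*z^2 + 12*z + 360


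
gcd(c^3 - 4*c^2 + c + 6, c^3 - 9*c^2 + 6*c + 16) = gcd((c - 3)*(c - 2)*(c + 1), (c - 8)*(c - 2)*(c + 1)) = c^2 - c - 2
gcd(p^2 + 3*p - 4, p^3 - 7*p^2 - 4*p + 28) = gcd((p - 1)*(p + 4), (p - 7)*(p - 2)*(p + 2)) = 1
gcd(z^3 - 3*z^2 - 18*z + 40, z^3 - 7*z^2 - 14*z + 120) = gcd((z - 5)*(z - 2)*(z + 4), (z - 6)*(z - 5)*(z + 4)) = z^2 - z - 20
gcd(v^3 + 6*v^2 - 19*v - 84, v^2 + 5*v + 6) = v + 3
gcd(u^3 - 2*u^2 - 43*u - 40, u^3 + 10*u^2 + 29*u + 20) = u^2 + 6*u + 5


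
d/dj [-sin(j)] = -cos(j)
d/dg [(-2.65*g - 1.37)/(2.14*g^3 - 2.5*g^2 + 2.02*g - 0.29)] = (11.342*g^3 + 2.1704*g^2 - 6.85*g + 3.5359)/(4.5796*g^6 - 10.7*g^5 + 14.8956*g^4 - 11.3412*g^3 + 5.5304*g^2 - 1.1716*g + 0.0841)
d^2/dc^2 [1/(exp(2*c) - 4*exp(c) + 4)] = 4*(exp(c) + 1)*exp(c)/(exp(4*c) - 8*exp(3*c) + 24*exp(2*c) - 32*exp(c) + 16)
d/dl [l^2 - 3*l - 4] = 2*l - 3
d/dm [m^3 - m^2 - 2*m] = 3*m^2 - 2*m - 2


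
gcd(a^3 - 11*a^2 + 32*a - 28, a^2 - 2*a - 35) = a - 7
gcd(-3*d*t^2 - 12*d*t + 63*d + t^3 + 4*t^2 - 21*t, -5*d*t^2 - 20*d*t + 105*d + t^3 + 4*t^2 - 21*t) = t^2 + 4*t - 21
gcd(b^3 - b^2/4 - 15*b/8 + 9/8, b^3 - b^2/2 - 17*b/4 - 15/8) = b + 3/2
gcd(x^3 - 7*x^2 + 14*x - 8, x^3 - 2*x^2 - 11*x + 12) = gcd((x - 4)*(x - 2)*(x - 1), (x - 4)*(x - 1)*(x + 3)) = x^2 - 5*x + 4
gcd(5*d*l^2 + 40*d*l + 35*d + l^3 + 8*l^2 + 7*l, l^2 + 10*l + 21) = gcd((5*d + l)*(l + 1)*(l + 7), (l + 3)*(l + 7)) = l + 7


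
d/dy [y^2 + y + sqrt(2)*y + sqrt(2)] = 2*y + 1 + sqrt(2)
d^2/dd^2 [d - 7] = 0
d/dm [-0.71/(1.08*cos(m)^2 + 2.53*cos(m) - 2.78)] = -(1.5336*cos(m) + 1.7963)*sin(m)/(1.08*cos(m)^2 + 2.53*cos(m) - 2.78)^2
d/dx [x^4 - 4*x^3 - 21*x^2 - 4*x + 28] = 4*x^3 - 12*x^2 - 42*x - 4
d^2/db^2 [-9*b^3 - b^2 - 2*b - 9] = -54*b - 2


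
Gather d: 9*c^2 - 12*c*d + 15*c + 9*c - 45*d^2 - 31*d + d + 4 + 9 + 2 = 9*c^2 + 24*c - 45*d^2 + d*(-12*c - 30) + 15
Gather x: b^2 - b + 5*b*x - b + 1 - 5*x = b^2 - 2*b + x*(5*b - 5) + 1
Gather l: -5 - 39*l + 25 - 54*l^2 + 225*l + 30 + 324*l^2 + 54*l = 270*l^2 + 240*l + 50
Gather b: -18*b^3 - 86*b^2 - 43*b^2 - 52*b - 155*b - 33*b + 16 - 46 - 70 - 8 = -18*b^3 - 129*b^2 - 240*b - 108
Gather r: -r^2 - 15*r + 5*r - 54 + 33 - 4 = -r^2 - 10*r - 25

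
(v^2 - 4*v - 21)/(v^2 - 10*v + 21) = (v + 3)/(v - 3)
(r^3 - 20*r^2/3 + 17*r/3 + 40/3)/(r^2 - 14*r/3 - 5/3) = (3*r^2 - 5*r - 8)/(3*r + 1)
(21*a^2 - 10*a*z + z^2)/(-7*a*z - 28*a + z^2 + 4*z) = (-3*a + z)/(z + 4)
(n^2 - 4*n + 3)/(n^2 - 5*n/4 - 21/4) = 4*(n - 1)/(4*n + 7)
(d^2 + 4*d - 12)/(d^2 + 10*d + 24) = (d - 2)/(d + 4)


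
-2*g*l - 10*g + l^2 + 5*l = (-2*g + l)*(l + 5)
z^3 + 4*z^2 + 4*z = z*(z + 2)^2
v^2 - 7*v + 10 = (v - 5)*(v - 2)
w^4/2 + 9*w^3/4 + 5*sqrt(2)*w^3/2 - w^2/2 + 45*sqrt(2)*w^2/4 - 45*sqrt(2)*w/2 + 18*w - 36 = (w/2 + sqrt(2)/2)*(w - 3/2)*(w + 6)*(w + 4*sqrt(2))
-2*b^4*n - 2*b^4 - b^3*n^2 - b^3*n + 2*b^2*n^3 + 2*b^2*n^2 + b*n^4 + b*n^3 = (-b + n)*(b + n)*(2*b + n)*(b*n + b)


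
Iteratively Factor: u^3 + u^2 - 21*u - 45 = (u + 3)*(u^2 - 2*u - 15) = (u + 3)^2*(u - 5)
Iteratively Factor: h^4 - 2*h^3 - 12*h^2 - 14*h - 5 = (h + 1)*(h^3 - 3*h^2 - 9*h - 5) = (h + 1)^2*(h^2 - 4*h - 5) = (h + 1)^3*(h - 5)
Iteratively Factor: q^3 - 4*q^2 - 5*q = (q)*(q^2 - 4*q - 5) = q*(q + 1)*(q - 5)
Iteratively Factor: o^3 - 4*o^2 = (o)*(o^2 - 4*o) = o*(o - 4)*(o)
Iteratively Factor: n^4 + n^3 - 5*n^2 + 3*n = (n - 1)*(n^3 + 2*n^2 - 3*n) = n*(n - 1)*(n^2 + 2*n - 3) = n*(n - 1)*(n + 3)*(n - 1)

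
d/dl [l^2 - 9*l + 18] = 2*l - 9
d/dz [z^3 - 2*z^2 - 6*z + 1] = 3*z^2 - 4*z - 6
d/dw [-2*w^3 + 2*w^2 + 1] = 2*w*(2 - 3*w)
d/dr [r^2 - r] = 2*r - 1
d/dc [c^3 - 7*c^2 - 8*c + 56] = 3*c^2 - 14*c - 8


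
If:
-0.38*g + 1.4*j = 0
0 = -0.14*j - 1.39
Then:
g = -36.58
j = -9.93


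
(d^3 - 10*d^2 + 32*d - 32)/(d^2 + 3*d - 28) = (d^2 - 6*d + 8)/(d + 7)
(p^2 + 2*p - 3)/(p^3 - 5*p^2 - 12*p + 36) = (p - 1)/(p^2 - 8*p + 12)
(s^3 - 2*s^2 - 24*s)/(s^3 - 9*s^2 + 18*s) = (s + 4)/(s - 3)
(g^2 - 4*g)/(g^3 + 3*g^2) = (g - 4)/(g*(g + 3))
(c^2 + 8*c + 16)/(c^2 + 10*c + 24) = (c + 4)/(c + 6)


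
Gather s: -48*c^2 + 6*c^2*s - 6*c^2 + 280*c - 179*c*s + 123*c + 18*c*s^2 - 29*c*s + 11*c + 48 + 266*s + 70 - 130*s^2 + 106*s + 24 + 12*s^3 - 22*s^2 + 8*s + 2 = -54*c^2 + 414*c + 12*s^3 + s^2*(18*c - 152) + s*(6*c^2 - 208*c + 380) + 144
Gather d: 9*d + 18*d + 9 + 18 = 27*d + 27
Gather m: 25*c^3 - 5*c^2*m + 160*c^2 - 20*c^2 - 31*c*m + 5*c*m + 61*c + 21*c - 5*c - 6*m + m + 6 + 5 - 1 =25*c^3 + 140*c^2 + 77*c + m*(-5*c^2 - 26*c - 5) + 10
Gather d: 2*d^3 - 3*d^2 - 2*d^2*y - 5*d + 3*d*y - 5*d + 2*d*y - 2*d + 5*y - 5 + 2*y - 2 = 2*d^3 + d^2*(-2*y - 3) + d*(5*y - 12) + 7*y - 7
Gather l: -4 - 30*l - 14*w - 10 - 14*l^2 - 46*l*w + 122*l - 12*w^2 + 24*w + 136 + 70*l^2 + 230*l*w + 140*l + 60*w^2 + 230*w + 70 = 56*l^2 + l*(184*w + 232) + 48*w^2 + 240*w + 192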